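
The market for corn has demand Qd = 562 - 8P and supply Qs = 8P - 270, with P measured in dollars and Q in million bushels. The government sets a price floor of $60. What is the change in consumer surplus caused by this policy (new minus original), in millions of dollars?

In a free market, 562 - 8P = 8P - 270 gives the equilibrium P* = 52, Q* = 146.
Because the floor (60) lies above the market-clearing price, it is binding.
At P = 60: Qd = 562 - 8·60 = 82 and Qs = 8·60 - 270 = 210.
Consumer surplus without the control is ½ · (70.25 - 52) · 146 = 1332.25.
With the floor, consumers buy 82 units at 60, so CS = ½ · (70.25 - 60) · 82 = 420.25.
Change in consumer surplus = 420.25 - 1332.25 = -912.

-912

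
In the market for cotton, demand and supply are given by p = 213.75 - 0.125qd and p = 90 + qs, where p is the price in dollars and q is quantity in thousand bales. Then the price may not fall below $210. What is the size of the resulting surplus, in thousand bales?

90

Rearranging demand gives qd = 1710 - 8p; rearranging supply gives qs = p - 90. Without the control the market clears where 1710 - 8p = p - 90, i.e. p* = 200 and q* = 110.
Since 210 > 200, the floor is binding.
At p = 210: qd = 1710 - 8·210 = 30 and qs = 210 - 90 = 120.
Surplus = qs - qd = 120 - 30 = 90.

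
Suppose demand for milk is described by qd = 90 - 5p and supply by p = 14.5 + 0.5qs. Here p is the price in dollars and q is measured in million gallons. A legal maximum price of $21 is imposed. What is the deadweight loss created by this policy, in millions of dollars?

0

Rearranging supply gives qs = 2p - 29. Setting quantity demanded equal to quantity supplied, 90 - 5p = 2p - 29, gives p* = 17 and q* = 5.
The ceiling of 21 is above the equilibrium price 17, so it is not binding; the market clears at p* = 17, q* = 5.
Since the control does not bind, no trades are prevented and deadweight loss is zero.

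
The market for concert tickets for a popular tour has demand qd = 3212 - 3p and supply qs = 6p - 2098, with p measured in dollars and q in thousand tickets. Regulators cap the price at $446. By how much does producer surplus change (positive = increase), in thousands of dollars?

-145440

In a free market, 3212 - 3p = 6p - 2098 gives the equilibrium p* = 590, q* = 1442.
The ceiling of 446 is below the equilibrium price 590, so it binds.
At p = 446: qd = 3212 - 3·446 = 1874 and qs = 6·446 - 2098 = 578.
Producer surplus without the control is ½ · (590 - 1049/3) · 1442 = 519841/3.
With the ceiling, producers sell 578 units at 446, so PS = ½ · (446 - 1049/3) · 578 = 83521/3.
Change in producer surplus = 83521/3 - 519841/3 = -145440.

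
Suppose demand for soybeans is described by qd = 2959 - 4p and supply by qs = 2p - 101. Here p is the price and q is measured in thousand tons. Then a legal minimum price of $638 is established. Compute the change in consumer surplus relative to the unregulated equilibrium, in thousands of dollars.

Equilibrium: 2959 - 4p = 2p - 101, so 3060 = 6p and p* = 510, q* = 919.
Because the floor (638) lies above the market-clearing price, it is binding.
At p = 638: qd = 2959 - 4·638 = 407 and qs = 2·638 - 101 = 1175.
Consumer surplus without the control is ½ · (739.75 - 510) · 919 = 105570.125.
With the floor, consumers buy 407 units at 638, so CS = ½ · (739.75 - 638) · 407 = 20706.125.
Change in consumer surplus = 20706.125 - 105570.125 = -84864.

-84864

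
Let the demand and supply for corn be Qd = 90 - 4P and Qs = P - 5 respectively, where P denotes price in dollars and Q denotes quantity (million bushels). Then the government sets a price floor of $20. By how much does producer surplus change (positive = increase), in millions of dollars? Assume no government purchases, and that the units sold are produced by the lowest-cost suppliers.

2

Setting quantity demanded equal to quantity supplied, 90 - 4P = P - 5, gives P* = 19 and Q* = 14.
The floor of 20 is above the equilibrium price 19, so it binds.
At P = 20: Qd = 90 - 4·20 = 10 and Qs = 20 - 5 = 15.
Producer surplus without the control is ½ · (19 - 5) · 14 = 98.
With the floor, 10 units are sold at 20. The supply price at Q = 10 is 15, so PS = ½ · [(20 - 5) + (20 - 15)] · 10 = 100.
Change in producer surplus = 100 - 98 = 2.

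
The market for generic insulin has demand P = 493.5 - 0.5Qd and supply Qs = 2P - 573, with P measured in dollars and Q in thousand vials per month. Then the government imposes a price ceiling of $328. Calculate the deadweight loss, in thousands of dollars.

7688

Rearranging demand gives Qd = 987 - 2P. Equilibrium: 987 - 2P = 2P - 573, so 1560 = 4P and P* = 390, Q* = 207.
Since 328 < 390, the ceiling is binding.
At P = 328: Qd = 987 - 2·328 = 331 and Qs = 2·328 - 573 = 83.
Quantity traded falls to 83. At Q = 83 the demand price is (987 - 83)/2 = 452 and the supply price is (573 + 83)/2 = 328.
Deadweight loss = ½ · (452 - 328) · (207 - 83) = ½ · 124 · 124 = 7688.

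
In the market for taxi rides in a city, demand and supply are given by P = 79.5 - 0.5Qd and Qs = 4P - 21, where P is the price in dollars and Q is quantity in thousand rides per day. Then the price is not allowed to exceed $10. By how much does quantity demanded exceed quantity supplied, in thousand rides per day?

Rearranging demand gives Qd = 159 - 2P. Without the control the market clears where 159 - 2P = 4P - 21, i.e. P* = 30 and Q* = 99.
Since 10 < 30, the ceiling is binding.
At P = 10: Qd = 159 - 2·10 = 139 and Qs = 4·10 - 21 = 19.
Shortage = Qd - Qs = 139 - 19 = 120.

120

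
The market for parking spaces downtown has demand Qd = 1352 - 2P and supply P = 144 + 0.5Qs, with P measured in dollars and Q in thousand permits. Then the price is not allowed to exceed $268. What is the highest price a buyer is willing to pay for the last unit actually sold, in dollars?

Rearranging supply gives Qs = 2P - 288. Equilibrium: 1352 - 2P = 2P - 288, so 1640 = 4P and P* = 410, Q* = 532.
Since 268 < 410, the ceiling is binding.
At P = 268: Qd = 1352 - 2·268 = 816 and Qs = 2·268 - 288 = 248.
Only 248 units reach the market. On the demand curve, the marginal buyer's willingness to pay at Q = 248 is (1352 - 248)/2 = 552.

552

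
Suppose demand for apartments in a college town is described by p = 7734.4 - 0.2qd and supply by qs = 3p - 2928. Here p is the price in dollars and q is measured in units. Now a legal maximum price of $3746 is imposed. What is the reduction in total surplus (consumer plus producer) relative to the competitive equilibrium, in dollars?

5073878.4

Rearranging demand gives qd = 38672 - 5p. In a free market, 38672 - 5p = 3p - 2928 gives the equilibrium p* = 5200, q* = 12672.
Since 3746 < 5200, the ceiling is binding.
At p = 3746: qd = 38672 - 5·3746 = 19942 and qs = 3·3746 - 2928 = 8310.
Quantity traded falls to 8310. At q = 8310 the demand price is (38672 - 8310)/5 = 6072.4 and the supply price is (2928 + 8310)/3 = 3746.
Deadweight loss = ½ · (6072.4 - 3746) · (12672 - 8310) = ½ · 2326.4 · 4362 = 5073878.4.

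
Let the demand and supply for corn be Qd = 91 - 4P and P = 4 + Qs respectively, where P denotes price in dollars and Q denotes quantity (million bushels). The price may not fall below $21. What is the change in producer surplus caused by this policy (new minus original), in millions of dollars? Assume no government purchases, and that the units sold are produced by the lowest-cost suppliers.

Rearranging supply gives Qs = P - 4. Without the control the market clears where 91 - 4P = P - 4, i.e. P* = 19 and Q* = 15.
Because the floor (21) lies above the market-clearing price, it is binding.
At P = 21: Qd = 91 - 4·21 = 7 and Qs = 21 - 4 = 17.
Producer surplus without the control is ½ · (19 - 4) · 15 = 112.5.
With the floor, 7 units are sold at 21. The supply price at Q = 7 is 11, so PS = ½ · [(21 - 4) + (21 - 11)] · 7 = 94.5.
Change in producer surplus = 94.5 - 112.5 = -18.

-18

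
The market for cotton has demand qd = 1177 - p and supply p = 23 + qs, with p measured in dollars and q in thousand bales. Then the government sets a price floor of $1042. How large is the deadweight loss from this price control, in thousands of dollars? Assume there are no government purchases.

Rearranging supply gives qs = p - 23. Setting quantity demanded equal to quantity supplied, 1177 - p = p - 23, gives p* = 600 and q* = 577.
Since 1042 > 600, the floor is binding.
At p = 1042: qd = 1177 - 1042 = 135 and qs = 1042 - 23 = 1019.
Quantity traded falls to 135. At q = 135 the demand price is 1177 - 135 = 1042 and the supply price is 23 + 135 = 158.
Deadweight loss = ½ · (1042 - 158) · (577 - 135) = ½ · 884 · 442 = 195364.

195364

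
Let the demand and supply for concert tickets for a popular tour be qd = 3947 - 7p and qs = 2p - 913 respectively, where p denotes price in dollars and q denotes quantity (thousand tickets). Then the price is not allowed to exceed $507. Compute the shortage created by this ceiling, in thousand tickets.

297

Equilibrium: 3947 - 7p = 2p - 913, so 4860 = 9p and p* = 540, q* = 167.
Since 507 < 540, the ceiling is binding.
At p = 507: qd = 3947 - 7·507 = 398 and qs = 2·507 - 913 = 101.
Shortage = qd - qs = 398 - 101 = 297.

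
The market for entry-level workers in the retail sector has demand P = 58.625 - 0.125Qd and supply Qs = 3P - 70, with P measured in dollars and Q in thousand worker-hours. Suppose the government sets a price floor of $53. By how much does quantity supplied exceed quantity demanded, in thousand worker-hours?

Rearranging demand gives Qd = 469 - 8P. Equilibrium: 469 - 8P = 3P - 70, so 539 = 11P and P* = 49, Q* = 77.
Since 53 > 49, the floor is binding.
At P = 53: Qd = 469 - 8·53 = 45 and Qs = 3·53 - 70 = 89.
Surplus = Qs - Qd = 89 - 45 = 44.

44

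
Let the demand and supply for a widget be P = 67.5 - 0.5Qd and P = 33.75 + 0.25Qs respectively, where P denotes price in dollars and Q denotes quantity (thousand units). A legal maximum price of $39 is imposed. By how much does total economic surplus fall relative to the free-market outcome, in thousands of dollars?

216

Rearranging demand gives Qd = 135 - 2P; rearranging supply gives Qs = 4P - 135. Equilibrium: 135 - 2P = 4P - 135, so 270 = 6P and P* = 45, Q* = 45.
The ceiling of 39 is below the equilibrium price 45, so it binds.
At P = 39: Qd = 135 - 2·39 = 57 and Qs = 4·39 - 135 = 21.
Quantity traded falls to 21. At Q = 21 the demand price is (135 - 21)/2 = 57 and the supply price is (135 + 21)/4 = 39.
Deadweight loss = ½ · (57 - 39) · (45 - 21) = ½ · 18 · 24 = 216.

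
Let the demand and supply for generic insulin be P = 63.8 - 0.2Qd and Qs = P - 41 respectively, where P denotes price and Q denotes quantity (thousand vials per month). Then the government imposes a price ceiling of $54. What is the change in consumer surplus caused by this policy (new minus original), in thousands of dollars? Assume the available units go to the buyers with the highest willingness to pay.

74.4

Rearranging demand gives Qd = 319 - 5P. Setting quantity demanded equal to quantity supplied, 319 - 5P = P - 41, gives P* = 60 and Q* = 19.
Since 54 < 60, the ceiling is binding.
At P = 54: Qd = 319 - 5·54 = 49 and Qs = 54 - 41 = 13.
Consumer surplus without the control is ½ · (63.8 - 60) · 19 = 36.1.
With the ceiling, 13 units are sold at 54 (assume they go to the highest-value buyers). The demand price at Q = 13 is 61.2, so CS = ½ · [(63.8 - 54) + (61.2 - 54)] · 13 = 110.5.
Change in consumer surplus = 110.5 - 36.1 = 74.4.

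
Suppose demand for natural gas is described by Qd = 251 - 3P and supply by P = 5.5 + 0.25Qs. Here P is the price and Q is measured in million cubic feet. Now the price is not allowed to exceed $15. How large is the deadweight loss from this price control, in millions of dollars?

2688

Rearranging supply gives Qs = 4P - 22. Setting quantity demanded equal to quantity supplied, 251 - 3P = 4P - 22, gives P* = 39 and Q* = 134.
The ceiling of 15 is below the equilibrium price 39, so it binds.
At P = 15: Qd = 251 - 3·15 = 206 and Qs = 4·15 - 22 = 38.
Quantity traded falls to 38. At Q = 38 the demand price is (251 - 38)/3 = 71 and the supply price is (22 + 38)/4 = 15.
Deadweight loss = ½ · (71 - 15) · (134 - 38) = ½ · 56 · 96 = 2688.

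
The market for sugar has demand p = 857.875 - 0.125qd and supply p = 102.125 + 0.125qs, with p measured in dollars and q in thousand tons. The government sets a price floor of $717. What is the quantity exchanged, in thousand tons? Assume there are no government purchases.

Rearranging demand gives qd = 6863 - 8p; rearranging supply gives qs = 8p - 817. In a free market, 6863 - 8p = 8p - 817 gives the equilibrium p* = 480, q* = 3023.
Because the floor (717) lies above the market-clearing price, it is binding.
At p = 717: qd = 6863 - 8·717 = 1127 and qs = 8·717 - 817 = 4919.
The quantity actually transacted is the short side, demand: 1127.

1127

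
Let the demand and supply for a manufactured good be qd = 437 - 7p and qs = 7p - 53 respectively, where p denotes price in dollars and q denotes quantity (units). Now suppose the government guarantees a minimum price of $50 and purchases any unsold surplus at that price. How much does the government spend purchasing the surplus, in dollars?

Without the control the market clears where 437 - 7p = 7p - 53, i.e. p* = 35 and q* = 192.
Because the floor (50) lies above the market-clearing price, it is binding.
At p = 50: qd = 437 - 7·50 = 87 and qs = 7·50 - 53 = 297.
Surplus = qs - qd = 210.
Government expenditure = surplus × support price = 210 × 50 = 10500.

10500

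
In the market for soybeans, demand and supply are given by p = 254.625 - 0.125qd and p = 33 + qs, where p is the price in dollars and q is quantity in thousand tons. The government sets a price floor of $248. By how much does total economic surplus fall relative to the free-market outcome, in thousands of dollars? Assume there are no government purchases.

Rearranging demand gives qd = 2037 - 8p; rearranging supply gives qs = p - 33. Setting quantity demanded equal to quantity supplied, 2037 - 8p = p - 33, gives p* = 230 and q* = 197.
Because the floor (248) lies above the market-clearing price, it is binding.
At p = 248: qd = 2037 - 8·248 = 53 and qs = 248 - 33 = 215.
Quantity traded falls to 53. At q = 53 the demand price is (2037 - 53)/8 = 248 and the supply price is 33 + 53 = 86.
Deadweight loss = ½ · (248 - 86) · (197 - 53) = ½ · 162 · 144 = 11664.

11664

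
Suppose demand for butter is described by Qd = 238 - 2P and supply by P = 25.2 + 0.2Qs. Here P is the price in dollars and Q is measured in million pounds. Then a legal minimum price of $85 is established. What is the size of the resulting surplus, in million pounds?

Rearranging supply gives Qs = 5P - 126. Setting quantity demanded equal to quantity supplied, 238 - 2P = 5P - 126, gives P* = 52 and Q* = 134.
Since 85 > 52, the floor is binding.
At P = 85: Qd = 238 - 2·85 = 68 and Qs = 5·85 - 126 = 299.
Surplus = Qs - Qd = 299 - 68 = 231.

231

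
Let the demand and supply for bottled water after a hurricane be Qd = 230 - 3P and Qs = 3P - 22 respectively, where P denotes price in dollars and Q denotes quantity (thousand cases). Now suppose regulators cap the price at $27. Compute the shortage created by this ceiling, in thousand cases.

90

Without the control the market clears where 230 - 3P = 3P - 22, i.e. P* = 42 and Q* = 104.
The ceiling of 27 is below the equilibrium price 42, so it binds.
At P = 27: Qd = 230 - 3·27 = 149 and Qs = 3·27 - 22 = 59.
Shortage = Qd - Qs = 149 - 59 = 90.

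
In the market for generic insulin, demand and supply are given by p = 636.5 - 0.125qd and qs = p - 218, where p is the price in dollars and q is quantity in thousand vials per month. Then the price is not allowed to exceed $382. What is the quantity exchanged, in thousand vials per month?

Rearranging demand gives qd = 5092 - 8p. Equilibrium: 5092 - 8p = p - 218, so 5310 = 9p and p* = 590, q* = 372.
The ceiling of 382 is below the equilibrium price 590, so it binds.
At p = 382: qd = 5092 - 8·382 = 2036 and qs = 382 - 218 = 164.
The quantity actually transacted is the short side, supply: 164.

164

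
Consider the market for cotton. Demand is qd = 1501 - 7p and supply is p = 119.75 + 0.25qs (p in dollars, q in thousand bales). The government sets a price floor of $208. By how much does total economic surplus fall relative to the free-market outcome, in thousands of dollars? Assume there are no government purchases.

7546

Rearranging supply gives qs = 4p - 479. In a free market, 1501 - 7p = 4p - 479 gives the equilibrium p* = 180, q* = 241.
Because the floor (208) lies above the market-clearing price, it is binding.
At p = 208: qd = 1501 - 7·208 = 45 and qs = 4·208 - 479 = 353.
Quantity traded falls to 45. At q = 45 the demand price is (1501 - 45)/7 = 208 and the supply price is (479 + 45)/4 = 131.
Deadweight loss = ½ · (208 - 131) · (241 - 45) = ½ · 77 · 196 = 7546.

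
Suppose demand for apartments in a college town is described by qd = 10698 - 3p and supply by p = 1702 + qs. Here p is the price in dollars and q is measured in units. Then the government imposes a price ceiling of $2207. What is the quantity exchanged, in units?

505

Rearranging supply gives qs = p - 1702. Without the control the market clears where 10698 - 3p = p - 1702, i.e. p* = 3100 and q* = 1398.
Since 2207 < 3100, the ceiling is binding.
At p = 2207: qd = 10698 - 3·2207 = 4077 and qs = 2207 - 1702 = 505.
The quantity actually transacted is the short side, supply: 505.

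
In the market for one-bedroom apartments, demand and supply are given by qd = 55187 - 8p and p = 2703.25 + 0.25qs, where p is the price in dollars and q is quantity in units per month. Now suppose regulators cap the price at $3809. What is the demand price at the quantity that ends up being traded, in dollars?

6345.5

Rearranging supply gives qs = 4p - 10813. Without the control the market clears where 55187 - 8p = 4p - 10813, i.e. p* = 5500 and q* = 11187.
Since 3809 < 5500, the ceiling is binding.
At p = 3809: qd = 55187 - 8·3809 = 24715 and qs = 4·3809 - 10813 = 4423.
Only 4423 units reach the market. On the demand curve, the marginal buyer's willingness to pay at q = 4423 is (55187 - 4423)/8 = 6345.5.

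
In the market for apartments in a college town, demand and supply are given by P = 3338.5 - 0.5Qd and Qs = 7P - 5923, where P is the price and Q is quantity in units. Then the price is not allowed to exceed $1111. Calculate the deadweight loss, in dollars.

1315455.75

Rearranging demand gives Qd = 6677 - 2P. Equilibrium: 6677 - 2P = 7P - 5923, so 12600 = 9P and P* = 1400, Q* = 3877.
The ceiling of 1111 is below the equilibrium price 1400, so it binds.
At P = 1111: Qd = 6677 - 2·1111 = 4455 and Qs = 7·1111 - 5923 = 1854.
Quantity traded falls to 1854. At Q = 1854 the demand price is (6677 - 1854)/2 = 2411.5 and the supply price is (5923 + 1854)/7 = 1111.
Deadweight loss = ½ · (2411.5 - 1111) · (3877 - 1854) = ½ · 1300.5 · 2023 = 1315455.75.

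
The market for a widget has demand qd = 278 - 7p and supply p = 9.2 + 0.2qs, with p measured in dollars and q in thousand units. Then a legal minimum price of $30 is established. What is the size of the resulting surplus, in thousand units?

Rearranging supply gives qs = 5p - 46. Equilibrium: 278 - 7p = 5p - 46, so 324 = 12p and p* = 27, q* = 89.
The floor of 30 is above the equilibrium price 27, so it binds.
At p = 30: qd = 278 - 7·30 = 68 and qs = 5·30 - 46 = 104.
Surplus = qs - qd = 104 - 68 = 36.

36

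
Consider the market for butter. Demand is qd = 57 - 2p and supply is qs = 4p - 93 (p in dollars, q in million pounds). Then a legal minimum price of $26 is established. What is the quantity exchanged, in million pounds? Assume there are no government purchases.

5

Setting quantity demanded equal to quantity supplied, 57 - 2p = 4p - 93, gives p* = 25 and q* = 7.
Because the floor (26) lies above the market-clearing price, it is binding.
At p = 26: qd = 57 - 2·26 = 5 and qs = 4·26 - 93 = 11.
The quantity actually transacted is the short side, demand: 5.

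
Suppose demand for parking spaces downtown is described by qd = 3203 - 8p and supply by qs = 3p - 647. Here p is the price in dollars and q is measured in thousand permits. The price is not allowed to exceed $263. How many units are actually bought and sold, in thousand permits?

Equilibrium: 3203 - 8p = 3p - 647, so 3850 = 11p and p* = 350, q* = 403.
Because the ceiling (263) lies below the market-clearing price, it is binding.
At p = 263: qd = 3203 - 8·263 = 1099 and qs = 3·263 - 647 = 142.
The quantity actually transacted is the short side, supply: 142.

142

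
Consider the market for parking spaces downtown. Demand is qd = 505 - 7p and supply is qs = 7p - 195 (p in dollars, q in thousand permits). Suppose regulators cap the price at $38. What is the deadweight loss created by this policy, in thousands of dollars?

1008

In a free market, 505 - 7p = 7p - 195 gives the equilibrium p* = 50, q* = 155.
Since 38 < 50, the ceiling is binding.
At p = 38: qd = 505 - 7·38 = 239 and qs = 7·38 - 195 = 71.
Quantity traded falls to 71. At q = 71 the demand price is (505 - 71)/7 = 62 and the supply price is (195 + 71)/7 = 38.
Deadweight loss = ½ · (62 - 38) · (155 - 71) = ½ · 24 · 84 = 1008.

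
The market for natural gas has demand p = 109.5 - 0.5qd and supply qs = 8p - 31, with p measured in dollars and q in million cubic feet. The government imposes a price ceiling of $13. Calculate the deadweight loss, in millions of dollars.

Rearranging demand gives qd = 219 - 2p. Without the control the market clears where 219 - 2p = 8p - 31, i.e. p* = 25 and q* = 169.
The ceiling of 13 is below the equilibrium price 25, so it binds.
At p = 13: qd = 219 - 2·13 = 193 and qs = 8·13 - 31 = 73.
Quantity traded falls to 73. At q = 73 the demand price is (219 - 73)/2 = 73 and the supply price is (31 + 73)/8 = 13.
Deadweight loss = ½ · (73 - 13) · (169 - 73) = ½ · 60 · 96 = 2880.

2880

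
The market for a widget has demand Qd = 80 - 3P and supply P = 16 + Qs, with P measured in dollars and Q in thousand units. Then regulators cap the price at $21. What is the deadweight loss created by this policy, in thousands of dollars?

Rearranging supply gives Qs = P - 16. Without the control the market clears where 80 - 3P = P - 16, i.e. P* = 24 and Q* = 8.
Since 21 < 24, the ceiling is binding.
At P = 21: Qd = 80 - 3·21 = 17 and Qs = 21 - 16 = 5.
Quantity traded falls to 5. At Q = 5 the demand price is (80 - 5)/3 = 25 and the supply price is 16 + 5 = 21.
Deadweight loss = ½ · (25 - 21) · (8 - 5) = ½ · 4 · 3 = 6.

6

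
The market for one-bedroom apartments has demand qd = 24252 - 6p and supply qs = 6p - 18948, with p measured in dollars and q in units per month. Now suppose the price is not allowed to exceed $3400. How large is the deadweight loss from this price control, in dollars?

240000

Setting quantity demanded equal to quantity supplied, 24252 - 6p = 6p - 18948, gives p* = 3600 and q* = 2652.
Since 3400 < 3600, the ceiling is binding.
At p = 3400: qd = 24252 - 6·3400 = 3852 and qs = 6·3400 - 18948 = 1452.
Quantity traded falls to 1452. At q = 1452 the demand price is (24252 - 1452)/6 = 3800 and the supply price is (18948 + 1452)/6 = 3400.
Deadweight loss = ½ · (3800 - 3400) · (2652 - 1452) = ½ · 400 · 1200 = 240000.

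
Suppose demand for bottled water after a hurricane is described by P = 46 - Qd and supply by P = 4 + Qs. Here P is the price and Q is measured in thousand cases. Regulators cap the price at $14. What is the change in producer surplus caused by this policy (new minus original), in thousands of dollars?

-170.5

Rearranging demand gives Qd = 46 - P; rearranging supply gives Qs = P - 4. In a free market, 46 - P = P - 4 gives the equilibrium P* = 25, Q* = 21.
Because the ceiling (14) lies below the market-clearing price, it is binding.
At P = 14: Qd = 46 - 14 = 32 and Qs = 14 - 4 = 10.
Producer surplus without the control is ½ · (25 - 4) · 21 = 220.5.
With the ceiling, producers sell 10 units at 14, so PS = ½ · (14 - 4) · 10 = 50.
Change in producer surplus = 50 - 220.5 = -170.5.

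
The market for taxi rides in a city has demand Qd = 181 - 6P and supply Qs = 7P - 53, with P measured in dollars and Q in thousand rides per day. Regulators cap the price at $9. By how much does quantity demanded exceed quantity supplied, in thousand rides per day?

Without the control the market clears where 181 - 6P = 7P - 53, i.e. P* = 18 and Q* = 73.
Since 9 < 18, the ceiling is binding.
At P = 9: Qd = 181 - 6·9 = 127 and Qs = 7·9 - 53 = 10.
Shortage = Qd - Qs = 127 - 10 = 117.

117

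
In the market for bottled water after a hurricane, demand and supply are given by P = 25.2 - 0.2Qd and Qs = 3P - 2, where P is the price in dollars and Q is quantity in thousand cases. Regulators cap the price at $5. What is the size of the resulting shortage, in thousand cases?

Rearranging demand gives Qd = 126 - 5P. Setting quantity demanded equal to quantity supplied, 126 - 5P = 3P - 2, gives P* = 16 and Q* = 46.
Because the ceiling (5) lies below the market-clearing price, it is binding.
At P = 5: Qd = 126 - 5·5 = 101 and Qs = 3·5 - 2 = 13.
Shortage = Qd - Qs = 101 - 13 = 88.

88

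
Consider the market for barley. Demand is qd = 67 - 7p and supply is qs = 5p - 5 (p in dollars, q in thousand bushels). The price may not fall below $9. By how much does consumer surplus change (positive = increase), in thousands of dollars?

-43.5

Equilibrium: 67 - 7p = 5p - 5, so 72 = 12p and p* = 6, q* = 25.
Since 9 > 6, the floor is binding.
At p = 9: qd = 67 - 7·9 = 4 and qs = 5·9 - 5 = 40.
Consumer surplus without the control is ½ · (67/7 - 6) · 25 = 625/14.
With the floor, consumers buy 4 units at 9, so CS = ½ · (67/7 - 9) · 4 = 8/7.
Change in consumer surplus = 8/7 - 625/14 = -43.5.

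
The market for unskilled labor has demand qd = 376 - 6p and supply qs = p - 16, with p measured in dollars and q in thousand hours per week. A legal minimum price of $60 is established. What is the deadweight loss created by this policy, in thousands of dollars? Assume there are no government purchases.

In a free market, 376 - 6p = p - 16 gives the equilibrium p* = 56, q* = 40.
The floor of 60 is above the equilibrium price 56, so it binds.
At p = 60: qd = 376 - 6·60 = 16 and qs = 60 - 16 = 44.
Quantity traded falls to 16. At q = 16 the demand price is (376 - 16)/6 = 60 and the supply price is 16 + 16 = 32.
Deadweight loss = ½ · (60 - 32) · (40 - 16) = ½ · 28 · 24 = 336.

336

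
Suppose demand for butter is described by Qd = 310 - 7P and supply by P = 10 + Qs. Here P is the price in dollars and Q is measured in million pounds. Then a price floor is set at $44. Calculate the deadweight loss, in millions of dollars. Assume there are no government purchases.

448

Rearranging supply gives Qs = P - 10. Without the control the market clears where 310 - 7P = P - 10, i.e. P* = 40 and Q* = 30.
Since 44 > 40, the floor is binding.
At P = 44: Qd = 310 - 7·44 = 2 and Qs = 44 - 10 = 34.
Quantity traded falls to 2. At Q = 2 the demand price is (310 - 2)/7 = 44 and the supply price is 10 + 2 = 12.
Deadweight loss = ½ · (44 - 12) · (30 - 2) = ½ · 32 · 28 = 448.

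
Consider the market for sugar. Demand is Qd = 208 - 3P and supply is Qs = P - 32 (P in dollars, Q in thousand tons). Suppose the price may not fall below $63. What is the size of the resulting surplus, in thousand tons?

Without the control the market clears where 208 - 3P = P - 32, i.e. P* = 60 and Q* = 28.
Since 63 > 60, the floor is binding.
At P = 63: Qd = 208 - 3·63 = 19 and Qs = 63 - 32 = 31.
Surplus = Qs - Qd = 31 - 19 = 12.

12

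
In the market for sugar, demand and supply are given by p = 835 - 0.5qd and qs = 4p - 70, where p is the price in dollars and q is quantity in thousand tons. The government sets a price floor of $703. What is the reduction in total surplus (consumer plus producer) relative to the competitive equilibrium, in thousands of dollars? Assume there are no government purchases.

Rearranging demand gives qd = 1670 - 2p. Setting quantity demanded equal to quantity supplied, 1670 - 2p = 4p - 70, gives p* = 290 and q* = 1090.
The floor of 703 is above the equilibrium price 290, so it binds.
At p = 703: qd = 1670 - 2·703 = 264 and qs = 4·703 - 70 = 2742.
Quantity traded falls to 264. At q = 264 the demand price is (1670 - 264)/2 = 703 and the supply price is (70 + 264)/4 = 83.5.
Deadweight loss = ½ · (703 - 83.5) · (1090 - 264) = ½ · 619.5 · 826 = 255853.5.

255853.5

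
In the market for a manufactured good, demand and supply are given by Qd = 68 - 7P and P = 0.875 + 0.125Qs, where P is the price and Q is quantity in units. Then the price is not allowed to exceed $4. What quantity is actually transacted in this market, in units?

25

Rearranging supply gives Qs = 8P - 7. Equilibrium: 68 - 7P = 8P - 7, so 75 = 15P and P* = 5, Q* = 33.
The ceiling of 4 is below the equilibrium price 5, so it binds.
At P = 4: Qd = 68 - 7·4 = 40 and Qs = 8·4 - 7 = 25.
The quantity actually transacted is the short side, supply: 25.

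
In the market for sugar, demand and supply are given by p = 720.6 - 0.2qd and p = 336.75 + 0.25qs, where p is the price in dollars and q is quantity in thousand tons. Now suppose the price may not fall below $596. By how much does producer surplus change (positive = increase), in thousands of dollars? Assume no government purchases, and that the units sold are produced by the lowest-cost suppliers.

Rearranging demand gives qd = 3603 - 5p; rearranging supply gives qs = 4p - 1347. Equilibrium: 3603 - 5p = 4p - 1347, so 4950 = 9p and p* = 550, q* = 853.
Since 596 > 550, the floor is binding.
At p = 596: qd = 3603 - 5·596 = 623 and qs = 4·596 - 1347 = 1037.
Producer surplus without the control is ½ · (550 - 336.75) · 853 = 90951.125.
With the floor, 623 units are sold at 596. The supply price at q = 623 is 492.5, so PS = ½ · [(596 - 336.75) + (596 - 492.5)] · 623 = 112996.625.
Change in producer surplus = 112996.625 - 90951.125 = 22045.5.

22045.5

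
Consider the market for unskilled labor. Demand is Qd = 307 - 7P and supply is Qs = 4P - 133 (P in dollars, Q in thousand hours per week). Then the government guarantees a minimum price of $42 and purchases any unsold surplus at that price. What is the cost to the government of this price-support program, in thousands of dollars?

In a free market, 307 - 7P = 4P - 133 gives the equilibrium P* = 40, Q* = 27.
Because the floor (42) lies above the market-clearing price, it is binding.
At P = 42: Qd = 307 - 7·42 = 13 and Qs = 4·42 - 133 = 35.
Surplus = Qs - Qd = 22.
Government expenditure = surplus × support price = 22 × 42 = 924.

924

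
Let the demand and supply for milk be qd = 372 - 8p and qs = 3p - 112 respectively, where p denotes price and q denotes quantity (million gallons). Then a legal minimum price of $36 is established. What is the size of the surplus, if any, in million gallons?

0

Equilibrium: 372 - 8p = 3p - 112, so 484 = 11p and p* = 44, q* = 20.
The floor of 36 is below the equilibrium price 44, so it is not binding; the market clears at p* = 44, q* = 20.
Since the control does not bind, there is no surplus.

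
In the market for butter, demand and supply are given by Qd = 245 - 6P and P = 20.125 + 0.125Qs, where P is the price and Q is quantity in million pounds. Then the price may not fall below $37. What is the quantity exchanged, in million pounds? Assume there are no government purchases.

23

Rearranging supply gives Qs = 8P - 161. Setting quantity demanded equal to quantity supplied, 245 - 6P = 8P - 161, gives P* = 29 and Q* = 71.
The floor of 37 is above the equilibrium price 29, so it binds.
At P = 37: Qd = 245 - 6·37 = 23 and Qs = 8·37 - 161 = 135.
The quantity actually transacted is the short side, demand: 23.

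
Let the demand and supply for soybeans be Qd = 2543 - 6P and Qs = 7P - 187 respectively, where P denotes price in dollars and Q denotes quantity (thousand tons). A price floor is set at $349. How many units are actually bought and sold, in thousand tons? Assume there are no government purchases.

449

Without the control the market clears where 2543 - 6P = 7P - 187, i.e. P* = 210 and Q* = 1283.
Since 349 > 210, the floor is binding.
At P = 349: Qd = 2543 - 6·349 = 449 and Qs = 7·349 - 187 = 2256.
The quantity actually transacted is the short side, demand: 449.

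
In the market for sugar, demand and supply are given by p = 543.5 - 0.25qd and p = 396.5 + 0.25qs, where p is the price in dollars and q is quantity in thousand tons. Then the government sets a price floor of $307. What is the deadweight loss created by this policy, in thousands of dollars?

Rearranging demand gives qd = 2174 - 4p; rearranging supply gives qs = 4p - 1586. Without the control the market clears where 2174 - 4p = 4p - 1586, i.e. p* = 470 and q* = 294.
The floor of 307 is below the equilibrium price 470, so it is not binding; the market clears at p* = 470, q* = 294.
Since the control does not bind, no trades are prevented and deadweight loss is zero.

0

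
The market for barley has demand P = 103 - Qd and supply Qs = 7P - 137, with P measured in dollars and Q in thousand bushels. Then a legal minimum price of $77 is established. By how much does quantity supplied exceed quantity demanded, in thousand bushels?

Rearranging demand gives Qd = 103 - P. Setting quantity demanded equal to quantity supplied, 103 - P = 7P - 137, gives P* = 30 and Q* = 73.
Since 77 > 30, the floor is binding.
At P = 77: Qd = 103 - 77 = 26 and Qs = 7·77 - 137 = 402.
Surplus = Qs - Qd = 402 - 26 = 376.

376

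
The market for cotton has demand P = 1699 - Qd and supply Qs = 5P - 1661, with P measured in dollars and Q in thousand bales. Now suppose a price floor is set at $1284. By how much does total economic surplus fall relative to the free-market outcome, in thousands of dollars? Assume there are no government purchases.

Rearranging demand gives Qd = 1699 - P. Equilibrium: 1699 - P = 5P - 1661, so 3360 = 6P and P* = 560, Q* = 1139.
Because the floor (1284) lies above the market-clearing price, it is binding.
At P = 1284: Qd = 1699 - 1284 = 415 and Qs = 5·1284 - 1661 = 4759.
Quantity traded falls to 415. At Q = 415 the demand price is 1699 - 415 = 1284 and the supply price is (1661 + 415)/5 = 415.2.
Deadweight loss = ½ · (1284 - 415.2) · (1139 - 415) = ½ · 868.8 · 724 = 314505.6.

314505.6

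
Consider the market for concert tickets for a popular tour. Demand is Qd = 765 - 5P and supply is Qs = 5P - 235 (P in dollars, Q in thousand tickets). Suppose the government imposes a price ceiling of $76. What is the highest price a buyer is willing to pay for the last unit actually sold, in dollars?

Setting quantity demanded equal to quantity supplied, 765 - 5P = 5P - 235, gives P* = 100 and Q* = 265.
The ceiling of 76 is below the equilibrium price 100, so it binds.
At P = 76: Qd = 765 - 5·76 = 385 and Qs = 5·76 - 235 = 145.
Only 145 units reach the market. On the demand curve, the marginal buyer's willingness to pay at Q = 145 is (765 - 145)/5 = 124.

124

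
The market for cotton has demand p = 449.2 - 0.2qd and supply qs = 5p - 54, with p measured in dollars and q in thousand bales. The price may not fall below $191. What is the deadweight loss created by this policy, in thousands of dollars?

Rearranging demand gives qd = 2246 - 5p. Without the control the market clears where 2246 - 5p = 5p - 54, i.e. p* = 230 and q* = 1096.
The floor of 191 is below the equilibrium price 230, so it is not binding; the market clears at p* = 230, q* = 1096.
Since the control does not bind, no trades are prevented and deadweight loss is zero.

0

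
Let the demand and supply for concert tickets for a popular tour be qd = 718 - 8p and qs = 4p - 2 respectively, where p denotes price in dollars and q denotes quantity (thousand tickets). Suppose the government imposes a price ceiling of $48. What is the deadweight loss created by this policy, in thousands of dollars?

Setting quantity demanded equal to quantity supplied, 718 - 8p = 4p - 2, gives p* = 60 and q* = 238.
Since 48 < 60, the ceiling is binding.
At p = 48: qd = 718 - 8·48 = 334 and qs = 4·48 - 2 = 190.
Quantity traded falls to 190. At q = 190 the demand price is (718 - 190)/8 = 66 and the supply price is (2 + 190)/4 = 48.
Deadweight loss = ½ · (66 - 48) · (238 - 190) = ½ · 18 · 48 = 432.

432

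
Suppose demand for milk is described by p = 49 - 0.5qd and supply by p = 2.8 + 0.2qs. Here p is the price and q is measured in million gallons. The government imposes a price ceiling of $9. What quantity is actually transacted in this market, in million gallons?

31

Rearranging demand gives qd = 98 - 2p; rearranging supply gives qs = 5p - 14. Equilibrium: 98 - 2p = 5p - 14, so 112 = 7p and p* = 16, q* = 66.
Because the ceiling (9) lies below the market-clearing price, it is binding.
At p = 9: qd = 98 - 2·9 = 80 and qs = 5·9 - 14 = 31.
The quantity actually transacted is the short side, supply: 31.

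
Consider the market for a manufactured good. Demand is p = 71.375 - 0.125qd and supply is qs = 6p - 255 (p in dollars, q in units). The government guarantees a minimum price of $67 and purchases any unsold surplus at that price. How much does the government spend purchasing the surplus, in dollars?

7504

Rearranging demand gives qd = 571 - 8p. Setting quantity demanded equal to quantity supplied, 571 - 8p = 6p - 255, gives p* = 59 and q* = 99.
The floor of 67 is above the equilibrium price 59, so it binds.
At p = 67: qd = 571 - 8·67 = 35 and qs = 6·67 - 255 = 147.
Surplus = qs - qd = 112.
Government expenditure = surplus × support price = 112 × 67 = 7504.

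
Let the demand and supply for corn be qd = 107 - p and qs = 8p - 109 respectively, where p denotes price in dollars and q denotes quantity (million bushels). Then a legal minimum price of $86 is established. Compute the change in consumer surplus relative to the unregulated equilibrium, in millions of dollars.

-3224

In a free market, 107 - p = 8p - 109 gives the equilibrium p* = 24, q* = 83.
Because the floor (86) lies above the market-clearing price, it is binding.
At p = 86: qd = 107 - 86 = 21 and qs = 8·86 - 109 = 579.
Consumer surplus without the control is ½ · (107 - 24) · 83 = 3444.5.
With the floor, consumers buy 21 units at 86, so CS = ½ · (107 - 86) · 21 = 220.5.
Change in consumer surplus = 220.5 - 3444.5 = -3224.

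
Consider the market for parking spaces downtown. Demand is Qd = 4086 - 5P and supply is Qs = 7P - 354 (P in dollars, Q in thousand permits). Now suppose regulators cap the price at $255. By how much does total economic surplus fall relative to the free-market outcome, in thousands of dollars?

111090

Without the control the market clears where 4086 - 5P = 7P - 354, i.e. P* = 370 and Q* = 2236.
The ceiling of 255 is below the equilibrium price 370, so it binds.
At P = 255: Qd = 4086 - 5·255 = 2811 and Qs = 7·255 - 354 = 1431.
Quantity traded falls to 1431. At Q = 1431 the demand price is (4086 - 1431)/5 = 531 and the supply price is (354 + 1431)/7 = 255.
Deadweight loss = ½ · (531 - 255) · (2236 - 1431) = ½ · 276 · 805 = 111090.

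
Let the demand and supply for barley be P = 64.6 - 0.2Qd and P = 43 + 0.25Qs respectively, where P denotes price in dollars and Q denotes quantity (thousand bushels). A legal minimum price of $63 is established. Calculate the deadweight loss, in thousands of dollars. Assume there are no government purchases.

Rearranging demand gives Qd = 323 - 5P; rearranging supply gives Qs = 4P - 172. Setting quantity demanded equal to quantity supplied, 323 - 5P = 4P - 172, gives P* = 55 and Q* = 48.
The floor of 63 is above the equilibrium price 55, so it binds.
At P = 63: Qd = 323 - 5·63 = 8 and Qs = 4·63 - 172 = 80.
Quantity traded falls to 8. At Q = 8 the demand price is (323 - 8)/5 = 63 and the supply price is (172 + 8)/4 = 45.
Deadweight loss = ½ · (63 - 45) · (48 - 8) = ½ · 18 · 40 = 360.

360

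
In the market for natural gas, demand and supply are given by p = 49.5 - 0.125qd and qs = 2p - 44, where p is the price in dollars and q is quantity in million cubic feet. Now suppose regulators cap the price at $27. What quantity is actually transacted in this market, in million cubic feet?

10

Rearranging demand gives qd = 396 - 8p. Setting quantity demanded equal to quantity supplied, 396 - 8p = 2p - 44, gives p* = 44 and q* = 44.
Since 27 < 44, the ceiling is binding.
At p = 27: qd = 396 - 8·27 = 180 and qs = 2·27 - 44 = 10.
The quantity actually transacted is the short side, supply: 10.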